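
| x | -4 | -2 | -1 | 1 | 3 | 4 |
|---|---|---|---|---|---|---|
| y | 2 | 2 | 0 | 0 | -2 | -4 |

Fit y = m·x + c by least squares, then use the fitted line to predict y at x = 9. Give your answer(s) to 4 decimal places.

ŷ = -6.6833

Sums needed: Σx·x = 47, Σx = 1, Σ1 = 6.
Right-hand side: Σx·y = -34, Σy = -2.
Normal equations: [[47, 1]; [1, 6]]·[m, c]ᵀ = [-34, -2]ᵀ.
Determinant 47·6 − 1² = 281.
m = ((-34)·6 − 1·(-2))/281 = -202/281; c = (47·(-2) − 1·(-34))/281 = -60/281.
At x = 9: ŷ = (-202/281)·(9) + (-60/281)·(1) = -1878/281.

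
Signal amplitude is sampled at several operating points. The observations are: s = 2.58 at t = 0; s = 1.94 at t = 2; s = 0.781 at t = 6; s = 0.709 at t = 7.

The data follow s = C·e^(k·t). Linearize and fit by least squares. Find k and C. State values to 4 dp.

k = -0.1950, C = 2.6812

Taking logs, ln s = k·t + ln C, so regress ln s on t.
Σt = 15.0000, Σ(t)² = 89.0000, Σln s = 1.0194, Σt·ln s = -2.5650.
Equations: 89.0000·k + 15.0000·ln C = -2.5650;  15.0000·k + 4·ln C = 1.0194.
Solving (det = 131.0000): k = -0.19505, ln C = 0.98627, so C = exp(0.98627) = 2.68122.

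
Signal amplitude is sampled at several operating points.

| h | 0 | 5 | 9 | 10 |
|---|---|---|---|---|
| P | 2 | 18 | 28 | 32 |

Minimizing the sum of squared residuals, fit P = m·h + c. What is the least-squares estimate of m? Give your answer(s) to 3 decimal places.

Entries of AᵀA: Σh·h = 206, Σh = 24, Σ1 = 4.
Moment sums: Σh·P = 662, ΣP = 80.
Eliminating c: 4·(row 1) − 24·(row 2) gives 248·m = 4·662 − 24·80 = 728, so m = 91/31.
Then c = (80 − 24·(91/31))/4 = 74/31.

m = 2.935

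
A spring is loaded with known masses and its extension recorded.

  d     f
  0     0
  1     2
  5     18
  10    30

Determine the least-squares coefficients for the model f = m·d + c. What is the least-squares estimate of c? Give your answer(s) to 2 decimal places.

With design matrix X, XᵀX = [[126, 16]; [16, 4]] and Xᵀf = [392, 50]ᵀ.
Determinant 126·4 − 16² = 248.
m = (392·4 − 16·50)/248 = 96/31; c = (126·50 − 16·392)/248 = 7/62.

c = 0.11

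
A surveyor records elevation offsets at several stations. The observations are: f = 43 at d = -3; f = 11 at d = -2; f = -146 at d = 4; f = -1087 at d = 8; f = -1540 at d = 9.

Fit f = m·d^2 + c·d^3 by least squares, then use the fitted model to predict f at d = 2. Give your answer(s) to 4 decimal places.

f̂ = -20.4235

Sums needed: Σd^2·d^2 = 11010, Σd^2·d^3 = 92566, Σd^3·d^3 = 798474.
And Σd^2·f = -196213, Σd^3·f = -1689797.
Normal equations: [[11010, 92566]; [92566, 798474]]·[m, c]ᵀ = [-196213, -1689797]ᵀ.
Determinant 11010·798474 − 92566² = 222734384.
m = ((-196213)·798474 − 92566·(-1689797))/222734384 = -63307465/55683596; c = (11010·(-1689797) − 92566·(-196213))/222734384 = -110503103/55683596.
At d = 2: f̂ = (-63307465/55683596)·(4) + (-110503103/55683596)·(8) = -284313671/13920899.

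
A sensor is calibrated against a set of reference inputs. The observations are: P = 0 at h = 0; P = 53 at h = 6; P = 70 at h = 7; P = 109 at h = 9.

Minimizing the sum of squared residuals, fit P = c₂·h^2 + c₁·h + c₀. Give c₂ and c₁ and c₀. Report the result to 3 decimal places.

c₂ = 1.082, c₁ = 2.384, c₀ = -0.011

Entries of XᵀX: Σh^2·h^2 = 10258, Σh^2·h = 1288, Σh^2 = 166, Σh·h = 166, Σh = 22, Σ1 = 4.
Right-hand side: Σh^2·P = 14167, Σh·P = 1789, ΣP = 232.
Inverting the 3×3 Gram matrix, [c₂, c₁, c₀]ᵀ = [66/61, 727/305, -7/610]ᵀ.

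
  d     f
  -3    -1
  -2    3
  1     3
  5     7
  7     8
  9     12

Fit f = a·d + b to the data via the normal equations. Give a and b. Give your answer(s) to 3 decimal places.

Entries of MᵀM: Σd·d = 169, Σd = 17, Σ1 = 6.
And Σd·f = 199, Σf = 32.
MᵀM·[a, b]ᵀ = Mᵀf becomes [[169, 17]; [17, 6]]·[a, b]ᵀ = [199, 32]ᵀ.
Determinant 169·6 − 17² = 725.
a = (199·6 − 17·32)/725 = 26/29; b = (169·32 − 17·199)/725 = 81/29.

a = 0.897, b = 2.793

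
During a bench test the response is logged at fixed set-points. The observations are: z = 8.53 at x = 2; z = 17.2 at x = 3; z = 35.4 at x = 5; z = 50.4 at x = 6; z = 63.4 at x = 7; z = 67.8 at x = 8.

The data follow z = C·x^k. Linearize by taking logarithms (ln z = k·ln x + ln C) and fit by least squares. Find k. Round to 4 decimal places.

k = 1.5306

Let Y = ln z. Fitting Y = k·ln x + ln C by least squares:
Sums: Σln x = 9.2183, Σ(ln x)² = 15.5987, Σln z = 20.8412, Σln x·ln z = 34.2179.
Normal system: [[15.5987, 9.2183]; [9.2183, 6]]·[k, ln C]ᵀ = [34.2179, 20.8412]ᵀ.
Slope k = (n·Σln x·ln z − Σln x·Σln z)/(n·Σ(ln x)² − (Σln x)²) = (6·34.2179 − 9.2183·20.8412)/8.6152 = 1.53064; ln C = (Σln z − k·Σln x)/n = 1.12189.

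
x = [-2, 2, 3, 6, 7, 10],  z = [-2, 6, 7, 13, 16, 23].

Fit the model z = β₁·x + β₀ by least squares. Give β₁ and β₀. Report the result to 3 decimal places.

Compute the Gram sums: Σx·x = 202, Σx = 26, Σ1 = 6.
And Σx·z = 457, Σz = 63.
So AᵀA·[β₁, β₀]ᵀ = Aᵀz: [[202, 26]; [26, 6]]·[β₁, β₀]ᵀ = [457, 63]ᵀ.
Eliminating β₀: 6·(row 1) − 26·(row 2) gives 536·β₁ = 6·457 − 26·63 = 1104, so β₁ = 138/67.
Then β₀ = (63 − 26·(138/67))/6 = 211/134.

β₁ = 2.060, β₀ = 1.575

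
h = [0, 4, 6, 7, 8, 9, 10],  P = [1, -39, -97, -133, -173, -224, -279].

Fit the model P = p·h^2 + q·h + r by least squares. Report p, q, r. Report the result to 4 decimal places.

p = -2.9643, q = 1.6931, r = 1.0223

Compute the Gram sums: Σh^2·h^2 = 24610, Σh^2·h = 2864, Σh^2 = 346, Σh·h = 346, Σh = 44, Σ1 = 7.
Moment sums: Σh^2·P = -67749, Σh·P = -7859, ΣP = -944.
So MᵀM·[p, q, r]ᵀ = MᵀP: [[24610, 2864, 346]; [2864, 346, 44]; [346, 44, 7]]·[p, q, r]ᵀ = [-67749, -7859, -944]ᵀ.
Inverting the 3×3 Gram matrix, [p, q, r]ᵀ = [-53411/18018, 91519/54054, 3947/3861]ᵀ.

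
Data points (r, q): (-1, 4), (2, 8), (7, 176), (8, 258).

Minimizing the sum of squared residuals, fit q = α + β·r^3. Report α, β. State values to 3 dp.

Compute the Gram sums: Σ1 = 4, Σr^3 = 862, Σr^3·r^3 = 379858.
And Σq = 446, Σr^3·q = 192524.
Determinant 4·379858 − 862² = 776388.
α = (446·379858 − 862·192524)/776388 = 288415/64699; β = (4·192524 − 862·446)/776388 = 32137/64699.

α = 4.458, β = 0.497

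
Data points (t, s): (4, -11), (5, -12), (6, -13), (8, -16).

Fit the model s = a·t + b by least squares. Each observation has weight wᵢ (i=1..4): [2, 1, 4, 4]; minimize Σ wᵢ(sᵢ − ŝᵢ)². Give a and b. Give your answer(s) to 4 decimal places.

a = -1.2857, b = -5.5714

Compute the Gram sums: Σwᵢ·t·t = 457, Σwᵢ·t = 69, Σwᵢ·1 = 11.
Right-hand side: Σwᵢ·t·s = -972, Σwᵢ·s = -150.
Normal equations: [[457, 69]; [69, 11]]·[a, b]ᵀ = [-972, -150]ᵀ.
Eliminating b: 11·(row 1) − 69·(row 2) gives 266·a = 11·(-972) − 69·(-150) = -342, so a = -9/7.
Then b = ((-150) − 69·(-9/7))/11 = -39/7.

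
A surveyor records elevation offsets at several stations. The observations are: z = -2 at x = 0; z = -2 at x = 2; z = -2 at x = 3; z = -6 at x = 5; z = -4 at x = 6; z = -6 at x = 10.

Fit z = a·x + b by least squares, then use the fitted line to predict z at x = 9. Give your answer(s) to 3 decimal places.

ẑ = -5.848

Forming MᵀM = [[174, 26]; [26, 6]] and Mᵀz = [-124, -22]ᵀ gives MᵀM·[a, b]ᵀ = Mᵀz.
det = 174·6 − 26² = 368.
a = ((-124)·6 − 26·(-22))/368 = -43/92; b = (174·(-22) − 26·(-124))/368 = -151/92.
At x = 9: ẑ = (-43/92)·(9) + (-151/92)·(1) = -269/46.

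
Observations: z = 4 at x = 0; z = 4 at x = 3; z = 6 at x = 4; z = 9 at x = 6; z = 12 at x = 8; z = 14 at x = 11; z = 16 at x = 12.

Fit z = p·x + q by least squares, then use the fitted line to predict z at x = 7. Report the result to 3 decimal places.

From the data, Σx·x = 390, Σx = 44, Σ1 = 7.
For Aᵀz: Σx·z = 532, Σz = 65.
Determinant 390·7 − 44² = 794.
p = (532·7 − 44·65)/794 = 432/397; q = (390·65 − 44·532)/794 = 971/397.
At x = 7: ẑ = (432/397)·(7) + (971/397)·(1) = 3995/397.

ẑ = 10.063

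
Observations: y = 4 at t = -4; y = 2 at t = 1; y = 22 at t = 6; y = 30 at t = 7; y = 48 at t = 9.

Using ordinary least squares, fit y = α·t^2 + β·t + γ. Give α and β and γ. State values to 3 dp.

α = 0.489, β = 0.885, γ = -0.070

Normal-equation sums: Σt^2·t^2 = 10515, Σt^2·t = 1225, Σt^2 = 183, Σt·t = 183, Σt = 19, Σ1 = 5.
Moment sums: Σt^2·y = 6216, Σt·y = 760, Σy = 106.
Solving the 3×3 system (Gaussian elimination) gives α = 87125/178087, β = 157683/178087, γ = -12526/178087.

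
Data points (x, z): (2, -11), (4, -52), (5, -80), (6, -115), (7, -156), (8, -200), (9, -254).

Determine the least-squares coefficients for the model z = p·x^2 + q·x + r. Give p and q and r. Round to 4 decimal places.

Compute the Gram sums: Σx^2·x^2 = 15251, Σx^2·x = 1997, Σx^2 = 275, Σx·x = 275, Σx = 41, Σ1 = 7.
And Σx^2·z = -48034, Σx·z = -6298, Σz = -868.
So AᵀA·[p, q, r]ᵀ = Aᵀz: [[15251, 1997, 275]; [1997, 275, 41]; [275, 41, 7]]·[p, q, r]ᵀ = [-48034, -6298, -868]ᵀ.
Row-reducing yields p = -4885/1694, q = -4863/1694, r = 5169/847.

p = -2.8837, q = -2.8707, r = 6.1027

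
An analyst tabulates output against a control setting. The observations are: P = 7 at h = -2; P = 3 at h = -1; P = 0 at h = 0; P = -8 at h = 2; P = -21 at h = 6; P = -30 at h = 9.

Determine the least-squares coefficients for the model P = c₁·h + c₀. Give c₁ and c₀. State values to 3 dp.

c₁ = -3.371, c₀ = -0.300

The normal system MᵀM·[c₁, c₀]ᵀ = MᵀP is [[126, 14]; [14, 6]]·[c₁, c₀]ᵀ = [-429, -49]ᵀ.
det = 126·6 − 14² = 560.
c₁ = ((-429)·6 − 14·(-49))/560 = -118/35; c₀ = (126·(-49) − 14·(-429))/560 = -3/10.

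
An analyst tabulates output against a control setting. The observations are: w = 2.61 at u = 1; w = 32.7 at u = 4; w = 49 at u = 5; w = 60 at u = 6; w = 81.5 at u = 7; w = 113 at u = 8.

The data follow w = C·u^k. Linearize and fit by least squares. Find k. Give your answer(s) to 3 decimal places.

With ln wᵢ as the transformed response and ln uᵢ as the regressor:
Σln u = 8.8128, Σ(ln u)² = 15.8331, Σln w = 21.5609, Σln u·ln w = 36.8278.
Normal system: [[15.8331, 8.8128]; [8.8128, 6]]·[k, ln C]ᵀ = [36.8278, 21.5609]ᵀ.
Solving (det = 17.3327): k = 1.78587, ln C = 0.97038.

k = 1.786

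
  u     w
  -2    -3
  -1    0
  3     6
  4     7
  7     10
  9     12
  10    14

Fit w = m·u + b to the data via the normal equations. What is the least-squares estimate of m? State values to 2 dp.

m = 1.32

MᵀM·[m, b]ᵀ = Mᵀw reads: 260·m + 30·b = 370;  30·m + 7·b = 46.
(Σu·u = 260, Σu = 30, Σ1 = 7, Σu·w = 370, Σw = 46.)
Δ = 260·7 − 30² = 920.
m = (370·7 − 30·46)/920 = 121/92; b = (260·46 − 30·370)/920 = 43/46.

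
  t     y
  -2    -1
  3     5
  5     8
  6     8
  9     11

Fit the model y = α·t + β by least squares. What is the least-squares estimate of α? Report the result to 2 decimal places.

Setting ∂/∂α … = 0 gives: 155·α + 21·β = 204;  21·α + 5·β = 31.
Determinant 155·5 − 21² = 334.
α = (204·5 − 21·31)/334 = 369/334; β = (155·31 − 21·204)/334 = 521/334.

α = 1.10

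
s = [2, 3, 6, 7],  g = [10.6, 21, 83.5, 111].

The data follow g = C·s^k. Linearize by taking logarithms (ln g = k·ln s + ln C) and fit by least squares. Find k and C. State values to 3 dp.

With ln gᵢ as the transformed response and ln sᵢ as the regressor:
Sums: Σln s = 5.5294, Σ(ln s)² = 8.6844, Σln g = 14.5398, Σln s·ln g = 22.0738.
Normal system: [[8.6844, 5.5294]; [5.5294, 4]]·[k, ln C]ᵀ = [22.0738, 14.5398]ᵀ.
Δ = 8.6844·4 − (5.5294)² = 4.1629; k = (22.0738·4 − 5.5294·14.5398)/4.1629 = 1.89735, ln C = (8.6844·14.5398 − 5.5294·22.0738)/4.1629 = 1.01212, so C = exp(1.01212) = 2.75143.

k = 1.897, C = 2.751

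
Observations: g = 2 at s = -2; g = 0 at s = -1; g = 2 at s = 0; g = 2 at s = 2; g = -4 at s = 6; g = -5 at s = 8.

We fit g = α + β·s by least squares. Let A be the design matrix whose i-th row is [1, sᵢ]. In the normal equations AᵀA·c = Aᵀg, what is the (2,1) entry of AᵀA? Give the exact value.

Row 2 ↔ basis s, column 1 ↔ basis 1, so (AᵀA)_{2,1} = Σᵢ s = (-2)·(1) + (-1)·(1) + (0)·(1) + (2)·(1) + (6)·(1) + (8)·(1) = 13.

13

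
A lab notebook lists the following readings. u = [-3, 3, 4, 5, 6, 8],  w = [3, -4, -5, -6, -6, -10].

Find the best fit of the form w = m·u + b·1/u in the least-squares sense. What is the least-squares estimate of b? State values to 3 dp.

b = 0.164

Sums needed: Σu·u = 159, Σu·1/u = 6, Σ1/u·1/u = 589/1600.
Right-hand side: Σu·w = -187, Σ1/u·w = -211/30.
Normal equations: [[159, 6]; [6, 589/1600]]·[m, b]ᵀ = [-187, -211/30]ᵀ.
Determinant 159·(589/1600) − 6² = 36051/1600.
m = ((-187)·(589/1600) − 6·(-211/30))/(36051/1600) = -42623/36051; b = (159·(-211/30) − 6·(-187))/(36051/1600) = 5920/36051.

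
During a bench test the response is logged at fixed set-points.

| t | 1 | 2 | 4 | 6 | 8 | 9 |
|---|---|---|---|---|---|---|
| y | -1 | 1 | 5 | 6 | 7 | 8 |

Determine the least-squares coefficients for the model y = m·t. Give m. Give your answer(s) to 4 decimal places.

m = 0.9158

Compute the Gram sums: Σt·t = 202.
For Aᵀy: Σt·y = 185.
AᵀA·[m]ᵀ = Aᵀy becomes [[202]]·[m]ᵀ = [185]ᵀ.
Hence m = 185 / 202 ≈ 0.915842.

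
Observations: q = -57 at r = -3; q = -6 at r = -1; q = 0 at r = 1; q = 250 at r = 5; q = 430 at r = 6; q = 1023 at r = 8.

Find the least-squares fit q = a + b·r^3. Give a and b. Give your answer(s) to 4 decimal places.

a = -2.5150, b = 2.0037

Compute the Gram sums: Σ1 = 6, Σr^3 = 826, Σr^3·r^3 = 325156.
For Mᵀq: Σq = 1640, Σr^3·q = 649451.
Eliminating b: 325156·(row 1) − 826·(row 2) gives 1268660·a = 325156·1640 − 826·649451 = -3190686, so a = -1595343/634330.
Then b = (649451 − 826·(-1595343/634330))/325156 = 1271033/634330.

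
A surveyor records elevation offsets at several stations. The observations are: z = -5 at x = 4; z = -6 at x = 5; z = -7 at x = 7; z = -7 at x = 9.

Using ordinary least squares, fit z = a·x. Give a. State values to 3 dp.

Sums needed: Σx·x = 171.
For Mᵀz: Σx·z = -162.
Hence a = -162 / 171 ≈ -0.947368.

a = -0.947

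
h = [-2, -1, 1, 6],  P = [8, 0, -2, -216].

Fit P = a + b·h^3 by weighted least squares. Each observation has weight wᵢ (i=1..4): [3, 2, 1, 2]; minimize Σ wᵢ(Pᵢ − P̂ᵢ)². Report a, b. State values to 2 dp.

XᵀWX·[a, b]ᵀ = XᵀWP reads: 8·a + 407·b = -410;  407·a + 93507·b = -93506.
(Σwᵢ·1 = 8, Σwᵢ·h^3 = 407, Σwᵢ·h^3·h^3 = 93507, Σwᵢ·P = -410, Σwᵢ·h^3·P = -93506.)
det = 8·93507 − 407² = 582407.
a = ((-410)·93507 − 407·(-93506))/582407 = -280928/582407; b = (8·(-93506) − 407·(-410))/582407 = -581178/582407.

a = -0.48, b = -1.00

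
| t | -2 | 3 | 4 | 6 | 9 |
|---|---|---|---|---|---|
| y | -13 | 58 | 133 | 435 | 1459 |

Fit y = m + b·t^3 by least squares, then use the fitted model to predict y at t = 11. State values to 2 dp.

Sums needed: Σ1 = 5, Σt^3 = 1028, Σt^3·t^3 = 582986.
And Σy = 2072, Σt^3·y = 1167753.
Normal equations: [[5, 1028]; [1028, 582986]]·[m, b]ᵀ = [2072, 1167753]ᵀ.
Eliminating b: 582986·(row 1) − 1028·(row 2) gives 1858146·m = 582986·2072 − 1028·1167753 = 7496908, so m = 3748454/929073.
Then b = (1167753 − 1028·(3748454/929073))/582986 = 3708749/1858146.
At t = 11: ŷ = (3748454/929073)·(1) + (3708749/1858146)·(1331) = 4943841827/1858146.

ŷ = 2660.63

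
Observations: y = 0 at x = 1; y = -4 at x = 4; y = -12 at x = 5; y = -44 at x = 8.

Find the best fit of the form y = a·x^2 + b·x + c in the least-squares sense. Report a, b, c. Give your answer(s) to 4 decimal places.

a = -1.1667, b = 4.1800, c = -2.8933

Forming AᵀA = [[4978, 702, 106]; [702, 106, 18]; [106, 18, 4]] and Aᵀy = [-3180, -428, -60]ᵀ gives AᵀA·[a, b, c]ᵀ = Aᵀy.
Solving the 3×3 system (Gaussian elimination) gives a = -7/6, b = 209/50, c = -217/75.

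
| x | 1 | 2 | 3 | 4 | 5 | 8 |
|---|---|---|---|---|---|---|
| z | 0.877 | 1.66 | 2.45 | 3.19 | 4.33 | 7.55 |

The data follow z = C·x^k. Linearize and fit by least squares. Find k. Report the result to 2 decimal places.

k = 1.03

With ln zᵢ as the transformed response and ln xᵢ as the regressor:
AᵀA = [[10.5236, 6.8669]; [6.8669, 6]], rhs = [9.5063, 5.9188]ᵀ  (here Σln x = 6.8669, Σ(ln x)² = 10.5236, Σln z = 5.9188, Σln x·ln z = 9.5063).
Δ = 10.5236·6 − (6.8669)² = 15.9867; k = (9.5063·6 − 6.8669·5.9188)/15.9867 = 1.02547, ln C = (10.5236·5.9188 − 6.8669·9.5063)/15.9867 = -0.18717.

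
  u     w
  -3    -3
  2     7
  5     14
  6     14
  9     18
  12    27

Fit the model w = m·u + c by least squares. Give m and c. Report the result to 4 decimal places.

Setting ∂/∂m … = 0 gives: 299·m + 31·c = 663;  31·m + 6·c = 77.
(Σu·u = 299, Σu = 31, Σ1 = 6, Σu·w = 663, Σw = 77.)
Eliminating c: 6·(row 1) − 31·(row 2) gives 833·m = 6·663 − 31·77 = 1591, so m = 1591/833.
Then c = (77 − 31·(1591/833))/6 = 2470/833.

m = 1.9100, c = 2.9652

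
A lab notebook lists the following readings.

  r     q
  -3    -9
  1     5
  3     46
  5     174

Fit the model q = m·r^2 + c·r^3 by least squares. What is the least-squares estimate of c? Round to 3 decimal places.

c = 0.991

Entries of MᵀM: Σr^2·r^2 = 788, Σr^2·r^3 = 3126, Σr^3·r^3 = 17084.
For Mᵀq: Σr^2·q = 4688, Σr^3·q = 23240.
Δ = 788·17084 − 3126² = 3690316.
m = (4688·17084 − 3126·23240)/3690316 = 1860388/922579; c = (788·23240 − 3126·4688)/3690316 = 914608/922579.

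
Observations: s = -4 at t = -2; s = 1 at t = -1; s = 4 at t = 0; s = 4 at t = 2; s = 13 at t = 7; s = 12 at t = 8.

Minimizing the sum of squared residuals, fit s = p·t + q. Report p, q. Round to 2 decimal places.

p = 1.48, q = 1.55

XᵀX·[p, q]ᵀ = Xᵀs reads: 122·p + 14·q = 202;  14·p + 6·q = 30.
(Σt·t = 122, Σt = 14, Σ1 = 6, Σt·s = 202, Σs = 30.)
Determinant 122·6 − 14² = 536.
p = (202·6 − 14·30)/536 = 99/67; q = (122·30 − 14·202)/536 = 104/67.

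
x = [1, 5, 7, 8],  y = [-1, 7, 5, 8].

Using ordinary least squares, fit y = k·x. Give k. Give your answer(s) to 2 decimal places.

k = 0.96

Forming AᵀA = [[139]] and Aᵀy = [133]ᵀ gives AᵀA·[k]ᵀ = Aᵀy.
Hence k = 133 / 139 ≈ 0.956835.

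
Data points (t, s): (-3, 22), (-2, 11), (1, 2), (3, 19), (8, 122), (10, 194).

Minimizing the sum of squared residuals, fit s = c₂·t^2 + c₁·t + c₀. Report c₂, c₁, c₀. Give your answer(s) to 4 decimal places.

Forming XᵀX = [[14275, 1505, 187]; [1505, 187, 17]; [187, 17, 6]] and Xᵀs = [27623, 2887, 370]ᵀ gives XᵀX·[c₂, c₁, c₀]ᵀ = Xᵀs.
Inverting the 3×3 Gram matrix, [c₂, c₁, c₀]ᵀ = [441007/221752, -160821/221752, 48206/27719]ᵀ.

c₂ = 1.9887, c₁ = -0.7252, c₀ = 1.7391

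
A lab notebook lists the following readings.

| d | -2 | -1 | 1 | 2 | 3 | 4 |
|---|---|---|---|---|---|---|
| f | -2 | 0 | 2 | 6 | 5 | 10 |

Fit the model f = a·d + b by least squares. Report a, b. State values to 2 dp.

a = 1.81, b = 1.39

Forming XᵀX = [[35, 7]; [7, 6]] and Xᵀf = [73, 21]ᵀ gives XᵀX·[a, b]ᵀ = Xᵀf.
Eliminating b: 6·(row 1) − 7·(row 2) gives 161·a = 6·73 − 7·21 = 291, so a = 291/161.
Then b = (21 − 7·(291/161))/6 = 32/23.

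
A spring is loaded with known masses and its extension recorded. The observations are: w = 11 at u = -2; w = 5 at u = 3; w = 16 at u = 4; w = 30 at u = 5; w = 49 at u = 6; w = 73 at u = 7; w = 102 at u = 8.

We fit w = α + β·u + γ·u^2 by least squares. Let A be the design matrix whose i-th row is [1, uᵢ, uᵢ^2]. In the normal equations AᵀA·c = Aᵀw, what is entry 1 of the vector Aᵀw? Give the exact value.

Entry 1 ↔ basis 1, so (Aᵀw)_{1} = Σᵢ wᵢ = (1)·(11) + (1)·(5) + (1)·(16) + (1)·(30) + (1)·(49) + (1)·(73) + (1)·(102) = 286.

286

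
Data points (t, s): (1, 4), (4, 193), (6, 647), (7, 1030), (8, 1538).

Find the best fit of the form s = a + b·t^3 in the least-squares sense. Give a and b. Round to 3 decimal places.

a = 0.395, b = 3.002

Setting ∂/∂a … = 0 gives: 5·a + 1136·b = 3412;  1136·a + 430546·b = 1292854.
(Σ1 = 5, Σt^3 = 1136, Σt^3·t^3 = 430546, Σs = 3412, Σt^3·s = 1292854.)
det = 5·430546 − 1136² = 862234.
a = (3412·430546 − 1136·1292854)/862234 = 170404/431117; b = (5·1292854 − 1136·3412)/862234 = 1294119/431117.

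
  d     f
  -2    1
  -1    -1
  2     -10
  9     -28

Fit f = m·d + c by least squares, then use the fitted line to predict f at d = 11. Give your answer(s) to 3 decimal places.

f̂ = -33.459

Sums needed: Σd·d = 90, Σd = 8, Σ1 = 4.
And Σd·f = -273, Σf = -38.
Normal equations: [[90, 8]; [8, 4]]·[m, c]ᵀ = [-273, -38]ᵀ.
Δ = 90·4 − 8² = 296.
m = ((-273)·4 − 8·(-38))/296 = -197/74; c = (90·(-38) − 8·(-273))/296 = -309/74.
At d = 11: f̂ = (-197/74)·(11) + (-309/74)·(1) = -1238/37.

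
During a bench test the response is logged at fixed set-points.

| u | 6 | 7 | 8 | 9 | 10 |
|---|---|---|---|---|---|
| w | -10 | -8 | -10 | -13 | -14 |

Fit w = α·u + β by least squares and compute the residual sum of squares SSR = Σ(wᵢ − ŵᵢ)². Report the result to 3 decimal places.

The normal equations are: 330·α + 40·β = -453;  40·α + 5·β = -55.
Eliminating β: 5·(row 1) − 40·(row 2) gives 50·α = 5·(-453) − 40·(-55) = -65, so α = -13/10.
Then β = ((-55) − 40·(-13/10))/5 = -3/5.
Residuals: -8/5, 17/10, 1, -7/10, -2/5; SSR = 71/10.

SSR = 7.100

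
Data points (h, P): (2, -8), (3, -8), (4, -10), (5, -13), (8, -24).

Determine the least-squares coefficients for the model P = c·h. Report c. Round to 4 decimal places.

The normal system AᵀA·[c]ᵀ = AᵀP is [[118]]·[c]ᵀ = [-337]ᵀ.
Hence c = -337 / 118 ≈ -2.85593.

c = -2.8559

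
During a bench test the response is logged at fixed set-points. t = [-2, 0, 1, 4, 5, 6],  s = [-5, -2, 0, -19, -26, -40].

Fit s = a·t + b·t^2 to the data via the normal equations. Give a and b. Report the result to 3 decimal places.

a = 0.195, b = -1.136

Forming AᵀA = [[82, 398]; [398, 2194]] and Aᵀs = [-436, -2414]ᵀ gives AᵀA·[a, b]ᵀ = Aᵀs.
Determinant 82·2194 − 398² = 21504.
a = ((-436)·2194 − 398·(-2414))/21504 = 349/1792; b = (82·(-2414) − 398·(-436))/21504 = -2035/1792.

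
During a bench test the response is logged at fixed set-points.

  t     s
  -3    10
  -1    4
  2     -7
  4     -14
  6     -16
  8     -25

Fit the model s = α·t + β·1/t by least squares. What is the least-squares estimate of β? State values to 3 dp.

Forming AᵀA = [[130, 6]; [6, 845/576]] and Aᵀs = [-400, -161/8]ᵀ gives AᵀA·[α, β]ᵀ = Aᵀs.
Eliminating β: (845/576)·(row 1) − 6·(row 2) gives (44557/288)·α = (845/576)·(-400) − 6·(-161/8) = -8389/18, so α = -134224/44557.
Then β = ((-161/8) − 6·(-134224/44557))/(845/576) = -62280/44557.

β = -1.398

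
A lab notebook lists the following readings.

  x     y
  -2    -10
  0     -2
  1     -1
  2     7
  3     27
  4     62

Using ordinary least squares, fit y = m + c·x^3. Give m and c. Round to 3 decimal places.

AᵀA·[m, c]ᵀ = Aᵀy reads: 6·m + 92·c = 83;  92·m + 4954·c = 4832.
(Σ1 = 6, Σx^3 = 92, Σx^3·x^3 = 4954, Σy = 83, Σx^3·y = 4832.)
Δ = 6·4954 − 92² = 21260.
m = (83·4954 − 92·4832)/21260 = -16681/10630; c = (6·4832 − 92·83)/21260 = 5339/5315.

m = -1.569, c = 1.005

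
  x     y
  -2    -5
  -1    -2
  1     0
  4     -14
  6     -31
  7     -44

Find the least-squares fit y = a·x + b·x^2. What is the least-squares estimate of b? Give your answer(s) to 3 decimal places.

The normal system MᵀM·[a, b]ᵀ = Mᵀy is [[107, 615]; [615, 3971]]·[a, b]ᵀ = [-538, -3518]ᵀ.
det = 107·3971 − 615² = 46672.
a = ((-538)·3971 − 615·(-3518))/46672 = 6793/11668; b = (107·(-3518) − 615·(-538))/46672 = -11389/11668.

b = -0.976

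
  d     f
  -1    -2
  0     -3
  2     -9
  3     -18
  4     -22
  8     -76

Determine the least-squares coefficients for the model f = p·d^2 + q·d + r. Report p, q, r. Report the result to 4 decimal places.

XᵀX·[p, q, r]ᵀ = Xᵀf reads: 4450·p + 610·q + 94·r = -5416;  610·p + 94·q + 16·r = -766;  94·p + 16·q + 6·r = -130.
(Σd^2·d^2 = 4450, Σd^2·d = 610, Σd^2 = 94, Σd·d = 94, Σd = 16, Σ1 = 6, Σd^2·f = -5416, Σd·f = -766, Σf = -130.)
Solving the 3×3 system (Gaussian elimination) gives p = -74/77, q = -111/77, r = -213/77.

p = -0.9610, q = -1.4416, r = -2.7662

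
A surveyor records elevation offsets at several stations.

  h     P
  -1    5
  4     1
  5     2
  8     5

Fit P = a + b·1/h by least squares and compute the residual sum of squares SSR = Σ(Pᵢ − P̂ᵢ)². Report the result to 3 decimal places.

SSR = 7.630

Entries of MᵀM: Σ1 = 4, Σ1/h = -17/40, Σ1/h·1/h = 1789/1600.
Moment sums: ΣP = 13, Σ1/h·P = -149/40.
Normal equations: [[4, -17/40]; [-17/40, 1789/1600]]·[a, b]ᵀ = [13, -149/40]ᵀ.
Eliminating b: (1789/1600)·(row 1) − (-17/40)·(row 2) gives (6867/1600)·a = (1789/1600)·13 − (-17/40)·(-149/40) = 5181/400, so a = 6908/2289.
Then b = ((-149/40) − (-17/40)·(6908/2289))/(1789/1600) = -5000/2289.
Residuals: -463/2289, -1123/763, -190/327, 5162/2289; SSR = 5822/763.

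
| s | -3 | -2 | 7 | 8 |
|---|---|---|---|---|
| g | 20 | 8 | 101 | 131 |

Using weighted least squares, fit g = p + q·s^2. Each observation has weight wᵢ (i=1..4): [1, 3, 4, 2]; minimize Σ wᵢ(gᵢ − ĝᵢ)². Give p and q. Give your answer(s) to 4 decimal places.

p = 0.2814, q = 2.0498

Sums needed: Σwᵢ·1 = 10, Σwᵢ·s^2 = 345, Σwᵢ·s^2·s^2 = 17925.
For AᵀWg: Σwᵢ·g = 710, Σwᵢ·s^2·g = 36840.
Δ = 10·17925 − 345² = 60225.
p = (710·17925 − 345·36840)/60225 = 226/803; q = (10·36840 − 345·710)/60225 = 1646/803.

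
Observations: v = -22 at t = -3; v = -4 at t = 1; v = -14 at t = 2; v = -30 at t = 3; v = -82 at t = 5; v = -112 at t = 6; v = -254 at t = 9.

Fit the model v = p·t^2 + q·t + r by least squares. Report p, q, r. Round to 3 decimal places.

Sums needed: Σt^2·t^2 = 8661, Σt^2·t = 1079, Σt^2 = 165, Σt·t = 165, Σt = 23, Σ1 = 7.
Moment sums: Σt^2·v = -27184, Σt·v = -3424, Σv = -518.
Inverting the 3×3 Gram matrix, [p, q, r]ᵀ = [-181403/60599, -77872/60599, 6781/8657]ᵀ.

p = -2.993, q = -1.285, r = 0.783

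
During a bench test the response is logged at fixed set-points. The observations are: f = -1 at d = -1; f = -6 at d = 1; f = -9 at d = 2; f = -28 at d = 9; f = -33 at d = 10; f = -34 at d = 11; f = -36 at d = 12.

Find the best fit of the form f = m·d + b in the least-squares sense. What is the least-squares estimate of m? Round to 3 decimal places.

m = -2.776

Entries of AᵀA: Σd·d = 452, Σd = 44, Σ1 = 7.
And Σd·f = -1411, Σf = -147.
AᵀA·[m, b]ᵀ = Aᵀf becomes [[452, 44]; [44, 7]]·[m, b]ᵀ = [-1411, -147]ᵀ.
Δ = 452·7 − 44² = 1228.
m = ((-1411)·7 − 44·(-147))/1228 = -3409/1228; b = (452·(-147) − 44·(-1411))/1228 = -1090/307.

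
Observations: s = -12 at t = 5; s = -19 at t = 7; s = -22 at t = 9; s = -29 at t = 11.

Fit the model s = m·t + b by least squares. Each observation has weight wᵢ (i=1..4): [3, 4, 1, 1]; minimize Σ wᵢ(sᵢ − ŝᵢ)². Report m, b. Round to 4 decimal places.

m = -2.7500, b = 1.1389

Setting ∂/∂m … = 0 gives: 473·m + 63·b = -1229;  63·m + 9·b = -163.
(Σwᵢ·t·t = 473, Σwᵢ·t = 63, Σwᵢ·1 = 9, Σwᵢ·t·s = -1229, Σwᵢ·s = -163.)
det = 473·9 − 63² = 288.
m = ((-1229)·9 − 63·(-163))/288 = -11/4; b = (473·(-163) − 63·(-1229))/288 = 41/36.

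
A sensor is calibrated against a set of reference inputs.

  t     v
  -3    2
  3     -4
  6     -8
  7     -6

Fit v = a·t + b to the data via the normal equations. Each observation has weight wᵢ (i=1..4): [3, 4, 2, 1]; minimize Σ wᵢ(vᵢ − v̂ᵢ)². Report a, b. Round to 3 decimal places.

a = -0.985, b = -1.032

Forming AᵀWA = [[184, 22]; [22, 10]] and AᵀWv = [-204, -32]ᵀ gives AᵀWA·[a, b]ᵀ = AᵀWv.
det = 184·10 − 22² = 1356.
a = ((-204)·10 − 22·(-32))/1356 = -334/339; b = (184·(-32) − 22·(-204))/1356 = -350/339.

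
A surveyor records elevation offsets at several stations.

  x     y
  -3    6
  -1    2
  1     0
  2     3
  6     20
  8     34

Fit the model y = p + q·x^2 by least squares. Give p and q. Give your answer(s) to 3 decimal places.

p = 0.814, q = 0.523

Forming AᵀA = [[6, 115]; [115, 5491]] and Aᵀy = [65, 2964]ᵀ gives AᵀA·[p, q]ᵀ = Aᵀy.
Eliminating q: 5491·(row 1) − 115·(row 2) gives 19721·p = 5491·65 − 115·2964 = 16055, so p = 1235/1517.
Then q = (2964 − 115·(1235/1517))/5491 = 793/1517.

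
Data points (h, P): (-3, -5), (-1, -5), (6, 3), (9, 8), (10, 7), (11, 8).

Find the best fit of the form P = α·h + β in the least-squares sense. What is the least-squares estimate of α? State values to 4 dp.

The normal system MᵀM·[α, β]ᵀ = MᵀP is [[348, 32]; [32, 6]]·[α, β]ᵀ = [268, 16]ᵀ.
det = 348·6 − 32² = 1064.
α = (268·6 − 32·16)/1064 = 137/133; β = (348·16 − 32·268)/1064 = -376/133.

α = 1.0301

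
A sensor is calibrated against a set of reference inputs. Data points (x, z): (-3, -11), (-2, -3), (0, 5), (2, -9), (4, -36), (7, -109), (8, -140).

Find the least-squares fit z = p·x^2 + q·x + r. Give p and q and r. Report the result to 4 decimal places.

With design matrix M, MᵀM = [[6866, 892, 146]; [892, 146, 16]; [146, 16, 7]] and Mᵀz = [-15024, -2006, -303]ᵀ.
Row-reducing yields p = -383651/186249, q = -278153/186249, r = 191907/62083.

p = -2.0599, q = -1.4934, r = 3.0911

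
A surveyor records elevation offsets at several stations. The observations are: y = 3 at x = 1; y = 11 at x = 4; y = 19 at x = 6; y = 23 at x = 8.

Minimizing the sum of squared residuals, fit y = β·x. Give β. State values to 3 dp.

β = 2.949

Compute the Gram sums: Σx·x = 117.
Right-hand side: Σx·y = 345.
β = 345/117 = 2.94872.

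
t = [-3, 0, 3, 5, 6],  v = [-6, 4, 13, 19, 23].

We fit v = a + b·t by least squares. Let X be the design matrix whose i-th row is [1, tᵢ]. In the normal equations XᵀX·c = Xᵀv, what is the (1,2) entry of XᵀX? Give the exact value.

Row 1 ↔ basis 1, column 2 ↔ basis t, so (XᵀX)_{1,2} = Σᵢ t = (1)·(-3) + (1)·(0) + (1)·(3) + (1)·(5) + (1)·(6) = 11.

11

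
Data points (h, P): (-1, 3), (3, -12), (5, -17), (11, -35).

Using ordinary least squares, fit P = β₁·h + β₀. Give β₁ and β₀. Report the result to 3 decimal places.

β₁ = -3.127, β₀ = -1.180

The normal system XᵀX·[β₁, β₀]ᵀ = XᵀP is [[156, 18]; [18, 4]]·[β₁, β₀]ᵀ = [-509, -61]ᵀ.
Eliminating β₀: 4·(row 1) − 18·(row 2) gives 300·β₁ = 4·(-509) − 18·(-61) = -938, so β₁ = -469/150.
Then β₀ = ((-61) − 18·(-469/150))/4 = -59/50.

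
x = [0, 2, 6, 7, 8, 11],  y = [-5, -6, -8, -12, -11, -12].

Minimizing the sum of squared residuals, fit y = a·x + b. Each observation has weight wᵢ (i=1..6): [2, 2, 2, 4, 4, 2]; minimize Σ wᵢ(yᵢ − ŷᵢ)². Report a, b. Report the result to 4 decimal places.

a = -0.7410, b = -5.0863

MᵀWM·[a, b]ᵀ = MᵀWy reads: 774·a + 98·b = -1072;  98·a + 16·b = -154.
Δ = 774·16 − 98² = 2780.
a = ((-1072)·16 − 98·(-154))/2780 = -103/139; b = (774·(-154) − 98·(-1072))/2780 = -707/139.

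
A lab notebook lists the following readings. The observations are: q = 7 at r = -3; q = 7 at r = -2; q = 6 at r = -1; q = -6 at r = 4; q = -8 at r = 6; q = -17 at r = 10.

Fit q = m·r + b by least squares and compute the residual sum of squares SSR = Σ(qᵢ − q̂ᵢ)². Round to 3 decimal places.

Entries of MᵀM: Σr·r = 166, Σr = 14, Σ1 = 6.
And Σr·q = -283, Σq = -11.
MᵀM·[m, b]ᵀ = Mᵀq becomes [[166, 14]; [14, 6]]·[m, b]ᵀ = [-283, -11]ᵀ.
Eliminating b: 6·(row 1) − 14·(row 2) gives 800·m = 6·(-283) − 14·(-11) = -1544, so m = -193/100.
Then b = ((-11) − 14·(-193/100))/6 = 267/100.
Residuals: -73/50, 47/100, 7/5, -19/20, 91/100, -37/100; SSR = 309/50.

SSR = 6.180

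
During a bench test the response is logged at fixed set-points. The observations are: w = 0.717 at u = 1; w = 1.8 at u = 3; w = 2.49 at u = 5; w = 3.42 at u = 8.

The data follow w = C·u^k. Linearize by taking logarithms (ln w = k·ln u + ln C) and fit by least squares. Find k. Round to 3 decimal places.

With ln wᵢ as the transformed response and ln uᵢ as the regressor:
AᵀA = [[8.1213, 4.7875]; [4.7875, 4]], rhs = [4.6710, 2.3970]ᵀ  (here Σln u = 4.7875, Σ(ln u)² = 8.1213, Σln w = 2.3970, Σln u·ln w = 4.6710).
Solving (det = 9.5652): k = 0.75358, ln C = -0.30268.

k = 0.754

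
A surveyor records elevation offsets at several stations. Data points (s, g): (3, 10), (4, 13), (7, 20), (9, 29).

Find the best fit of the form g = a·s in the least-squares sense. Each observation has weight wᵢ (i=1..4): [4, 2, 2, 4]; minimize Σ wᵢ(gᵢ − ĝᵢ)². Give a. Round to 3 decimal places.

a = 3.159

The normal equations are: 490·a = 1548.
(Σwᵢ·s·s = 490, Σwᵢ·s·g = 1548.)
a = 1548/490 = 3.15918.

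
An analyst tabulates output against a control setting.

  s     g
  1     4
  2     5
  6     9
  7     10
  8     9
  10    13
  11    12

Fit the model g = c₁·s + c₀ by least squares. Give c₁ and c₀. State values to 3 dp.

The normal system XᵀX·[c₁, c₀]ᵀ = Xᵀg is [[375, 45]; [45, 7]]·[c₁, c₀]ᵀ = [472, 62]ᵀ.
Δ = 375·7 − 45² = 600.
c₁ = (472·7 − 45·62)/600 = 257/300; c₀ = (375·62 − 45·472)/600 = 67/20.

c₁ = 0.857, c₀ = 3.350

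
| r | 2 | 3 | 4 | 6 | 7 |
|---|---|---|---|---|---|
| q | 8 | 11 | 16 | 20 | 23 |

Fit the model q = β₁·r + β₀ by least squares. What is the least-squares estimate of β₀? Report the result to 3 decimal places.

β₀ = 2.605

From the data, Σr·r = 114, Σr = 22, Σ1 = 5.
For Xᵀq: Σr·q = 394, Σq = 78.
XᵀX·[β₁, β₀]ᵀ = Xᵀq becomes [[114, 22]; [22, 5]]·[β₁, β₀]ᵀ = [394, 78]ᵀ.
Eliminating β₀: 5·(row 1) − 22·(row 2) gives 86·β₁ = 5·394 − 22·78 = 254, so β₁ = 127/43.
Then β₀ = (78 − 22·(127/43))/5 = 112/43.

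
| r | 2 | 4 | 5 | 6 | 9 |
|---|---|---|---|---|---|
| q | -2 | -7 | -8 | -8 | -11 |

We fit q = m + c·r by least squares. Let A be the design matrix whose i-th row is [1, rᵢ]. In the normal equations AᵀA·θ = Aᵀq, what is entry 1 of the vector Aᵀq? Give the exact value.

-36

Entry 1 ↔ basis 1, so (Aᵀq)_{1} = Σᵢ qᵢ = (1)·(-2) + (1)·(-7) + (1)·(-8) + (1)·(-8) + (1)·(-11) = -36.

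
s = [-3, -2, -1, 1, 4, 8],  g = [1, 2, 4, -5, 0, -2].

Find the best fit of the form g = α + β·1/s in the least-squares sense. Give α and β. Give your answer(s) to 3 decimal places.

With design matrix X, XᵀX = [[6, -11/24]; [-11/24, 1405/576]] and Xᵀg = [0, -127/12]ᵀ.
det = 6·(1405/576) − (-11/24)² = 8309/576.
α = (0·(1405/576) − (-11/24)·(-127/12))/(8309/576) = -2794/8309; β = (6·(-127/12) − (-11/24)·0)/(8309/576) = -36576/8309.

α = -0.336, β = -4.402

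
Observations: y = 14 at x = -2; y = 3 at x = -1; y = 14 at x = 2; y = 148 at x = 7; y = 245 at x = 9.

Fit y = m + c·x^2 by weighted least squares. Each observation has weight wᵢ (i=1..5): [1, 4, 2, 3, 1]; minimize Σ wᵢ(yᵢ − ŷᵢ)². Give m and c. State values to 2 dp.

m = 0.77, c = 3.01

Entries of AᵀWA: Σwᵢ·1 = 11, Σwᵢ·x^2 = 244, Σwᵢ·x^2·x^2 = 13816.
Right-hand side: Σwᵢ·y = 743, Σwᵢ·x^2·y = 41781.
So AᵀWA·[m, c]ᵀ = AᵀWy: [[11, 244]; [244, 13816]]·[m, c]ᵀ = [743, 41781]ᵀ.
Determinant 11·13816 − 244² = 92440.
m = (743·13816 − 244·41781)/92440 = 17681/23110; c = (11·41781 − 244·743)/92440 = 278299/92440.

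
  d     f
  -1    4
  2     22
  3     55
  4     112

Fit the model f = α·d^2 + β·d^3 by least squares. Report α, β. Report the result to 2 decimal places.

The normal system AᵀA·[α, β]ᵀ = Aᵀf is [[354, 1298]; [1298, 4890]]·[α, β]ᵀ = [2379, 8825]ᵀ.
Determinant 354·4890 − 1298² = 46256.
α = (2379·4890 − 1298·8825)/46256 = 44615/11564; β = (354·8825 − 1298·2379)/46256 = 153/196.

α = 3.86, β = 0.78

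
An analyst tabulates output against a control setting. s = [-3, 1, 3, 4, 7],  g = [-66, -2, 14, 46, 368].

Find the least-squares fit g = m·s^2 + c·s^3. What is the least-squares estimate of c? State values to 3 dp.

c = 1.495

From the data, Σs^2·s^2 = 2820, Σs^2·s^3 = 17832, Σs^3·s^3 = 123204.
And Σs^2·g = 18298, Σs^3·g = 131326.
XᵀX·[m, c]ᵀ = Xᵀg becomes [[2820, 17832]; [17832, 123204]]·[m, c]ᵀ = [18298, 131326]ᵀ.
Δ = 2820·123204 − 17832² = 29455056.
m = (18298·123204 − 17832·131326)/29455056 = -404715/136366; c = (2820·131326 − 17832·18298)/29455056 = 611797/409098.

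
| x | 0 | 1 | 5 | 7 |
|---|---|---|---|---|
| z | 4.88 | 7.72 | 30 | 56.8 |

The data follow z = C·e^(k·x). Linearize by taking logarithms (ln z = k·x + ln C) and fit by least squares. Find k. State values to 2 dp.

Linearized form: ln z = k·x + ln C. From the 4 transformed points,
XᵀX = [[75.0000, 13.0000]; [13.0000, 4]], rhs = [47.3266, 11.0697]ᵀ  (here Σx = 13.0000, Σ(x)² = 75.0000, Σln z = 11.0697, Σx·ln z = 47.3266).
Slope k = (n·Σx·ln z − Σx·Σln z)/(n·Σ(x)² − (Σx)²) = (4·47.3266 − 13.0000·11.0697)/131.0000 = 0.34657; ln C = (Σln z − k·Σx)/n = 1.64108.

k = 0.35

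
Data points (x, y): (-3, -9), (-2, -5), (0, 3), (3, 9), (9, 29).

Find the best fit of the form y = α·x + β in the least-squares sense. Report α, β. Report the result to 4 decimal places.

α = 3.0815, β = 1.0858

Entries of MᵀM: Σx·x = 103, Σx = 7, Σ1 = 5.
And Σx·y = 325, Σy = 27.
Determinant 103·5 − 7² = 466.
α = (325·5 − 7·27)/466 = 718/233; β = (103·27 − 7·325)/466 = 253/233.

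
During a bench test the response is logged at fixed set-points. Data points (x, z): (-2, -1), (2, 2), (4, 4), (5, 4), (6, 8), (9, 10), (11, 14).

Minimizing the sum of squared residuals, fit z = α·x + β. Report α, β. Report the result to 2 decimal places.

Setting ∂/∂α … = 0 gives: 287·α + 35·β = 334;  35·α + 7·β = 41.
Δ = 287·7 − 35² = 784.
α = (334·7 − 35·41)/784 = 129/112; β = (287·41 − 35·334)/784 = 11/112.

α = 1.15, β = 0.10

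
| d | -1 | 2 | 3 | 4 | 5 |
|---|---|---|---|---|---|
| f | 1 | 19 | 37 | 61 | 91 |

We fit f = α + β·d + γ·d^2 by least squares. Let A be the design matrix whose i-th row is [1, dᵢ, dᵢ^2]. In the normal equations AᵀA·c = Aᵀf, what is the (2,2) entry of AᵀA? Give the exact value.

Row 2 ↔ basis d, column 2 ↔ basis d, so (AᵀA)_{2,2} = Σᵢ (d)·(d) = (-1)·(-1) + (2)·(2) + (3)·(3) + (4)·(4) + (5)·(5) = 55.

55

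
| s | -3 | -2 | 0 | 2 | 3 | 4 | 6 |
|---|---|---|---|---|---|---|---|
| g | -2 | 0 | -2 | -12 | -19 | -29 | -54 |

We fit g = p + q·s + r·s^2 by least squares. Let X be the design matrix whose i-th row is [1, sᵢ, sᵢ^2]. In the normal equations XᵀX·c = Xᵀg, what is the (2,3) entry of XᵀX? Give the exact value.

280

Row 2 ↔ basis s, column 3 ↔ basis s^2, so (XᵀX)_{2,3} = Σᵢ (s)·(s^2) = (-3)·(9) + (-2)·(4) + (0)·(0) + (2)·(4) + (3)·(9) + (4)·(16) + (6)·(36) = 280.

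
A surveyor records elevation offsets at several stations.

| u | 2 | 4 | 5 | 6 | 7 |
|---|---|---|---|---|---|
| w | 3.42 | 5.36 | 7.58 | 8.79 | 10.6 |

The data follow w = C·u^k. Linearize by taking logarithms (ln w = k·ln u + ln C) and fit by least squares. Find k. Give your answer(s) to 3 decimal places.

k = 0.902

With ln wᵢ as the transformed response and ln uᵢ as the regressor:
Sums: Σln u = 7.4265, Σ(ln u)² = 11.9895, Σln w = 9.4686, Σln u·ln w = 14.9284.
Normal system: [[11.9895, 7.4265]; [7.4265, 5]]·[k, ln C]ᵀ = [14.9284, 9.4686]ᵀ.
Slope k = (n·Σln u·ln w − Σln u·Σln w)/(n·Σ(ln u)² − (Σln u)²) = (5·14.9284 − 7.4265·9.4686)/4.7940 = 0.90177; ln C = (Σln w − k·Σln u)/n = 0.55430.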